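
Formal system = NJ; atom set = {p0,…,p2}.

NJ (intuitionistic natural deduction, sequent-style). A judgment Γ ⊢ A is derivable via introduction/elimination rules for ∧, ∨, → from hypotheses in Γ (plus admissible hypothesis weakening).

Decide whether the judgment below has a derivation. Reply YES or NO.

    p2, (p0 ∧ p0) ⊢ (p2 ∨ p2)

Derivation (root first):
[∨I₁] p2, (p0 ∧ p0) ⊢ (p2 ∨ p2)
  [Wk] p2, (p0 ∧ p0) ⊢ p2
    [Ax] p2 ⊢ p2

Result: YES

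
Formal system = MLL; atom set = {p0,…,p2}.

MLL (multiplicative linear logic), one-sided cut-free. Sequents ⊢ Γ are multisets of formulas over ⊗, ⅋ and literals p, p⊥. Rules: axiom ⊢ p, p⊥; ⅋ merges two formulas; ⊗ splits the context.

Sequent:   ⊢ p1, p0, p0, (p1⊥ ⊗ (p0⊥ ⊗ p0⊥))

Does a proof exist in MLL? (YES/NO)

Derivation (root first):
[⊗]  ⊢ p1, p0, p0, (p1⊥ ⊗ (p0⊥ ⊗ p0⊥))
  [Ax]  ⊢ p1, p1⊥
  [⊗]  ⊢ p0, p0, (p0⊥ ⊗ p0⊥)
    [Ax]  ⊢ p0, p0⊥
    [Ax]  ⊢ p0, p0⊥

Result: YES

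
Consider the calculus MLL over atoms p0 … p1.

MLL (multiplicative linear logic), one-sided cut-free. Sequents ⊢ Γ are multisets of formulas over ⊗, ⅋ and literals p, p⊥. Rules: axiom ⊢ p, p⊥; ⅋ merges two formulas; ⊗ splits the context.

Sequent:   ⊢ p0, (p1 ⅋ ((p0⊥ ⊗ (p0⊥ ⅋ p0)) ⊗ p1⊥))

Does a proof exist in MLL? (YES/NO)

Derivation trace:
[⅋]  ⊢ p0, (p1 ⅋ ((p0⊥ ⊗ (p0⊥ ⅋ p0)) ⊗ p1⊥))
  [⊗]  ⊢ p0, p1, ((p0⊥ ⊗ (p0⊥ ⅋ p0)) ⊗ p1⊥)
    [⊗]  ⊢ p0, (p0⊥ ⊗ (p0⊥ ⅋ p0))
      [Ax]  ⊢ p0, p0⊥
      [⅋]  ⊢ (p0⊥ ⅋ p0)
        [Ax]  ⊢ p0, p0⊥
    [Ax]  ⊢ p1, p1⊥

Result: YES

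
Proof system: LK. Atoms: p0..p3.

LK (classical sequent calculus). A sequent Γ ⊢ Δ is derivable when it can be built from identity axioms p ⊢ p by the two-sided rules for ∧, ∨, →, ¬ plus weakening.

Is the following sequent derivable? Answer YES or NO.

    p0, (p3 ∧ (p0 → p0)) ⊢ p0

Proof tree:
[∧L] p0, (p3 ∧ (p0 → p0)) ⊢ p0
  [→L] p3, p0, (p0 → p0) ⊢ p0
    [WL] p0, p3 ⊢ p0
      [Ax] p0 ⊢ p0
    [WL] p0, p0 ⊢ p0
      [Ax] p0 ⊢ p0

Result: YES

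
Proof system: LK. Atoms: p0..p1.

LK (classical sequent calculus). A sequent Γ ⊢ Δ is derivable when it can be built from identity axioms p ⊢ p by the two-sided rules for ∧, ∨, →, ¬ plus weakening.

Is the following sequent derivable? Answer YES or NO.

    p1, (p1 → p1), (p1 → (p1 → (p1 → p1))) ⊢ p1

Derivation trace:
[→L] p1, (p1 → p1), (p1 → (p1 → (p1 → p1))) ⊢ p1
  [→L] p1, (p1 → p1) ⊢ p1
    [Ax] p1 ⊢ p1
    [Ax] p1 ⊢ p1
  [→L] p1, (p1 → (p1 → p1)) ⊢ p1
    [Ax] p1 ⊢ p1
    [→L] p1, (p1 → p1) ⊢ p1
      [Ax] p1 ⊢ p1
      [Ax] p1 ⊢ p1

Result: YES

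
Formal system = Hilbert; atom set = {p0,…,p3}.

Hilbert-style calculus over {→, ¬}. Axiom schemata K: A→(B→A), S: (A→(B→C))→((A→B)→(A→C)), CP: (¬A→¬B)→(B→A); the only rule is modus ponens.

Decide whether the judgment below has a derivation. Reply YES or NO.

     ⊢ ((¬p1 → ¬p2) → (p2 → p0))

Truth-table refutation:
  v=0000: Γ:[] Δ:[((¬p1 → ¬p2) → (p2 → p0))=T] refutes=False
  v=0001: Γ:[] Δ:[((¬p1 → ¬p2) → (p2 → p0))=T] refutes=False
  v=0010: Γ:[] Δ:[((¬p1 → ¬p2) → (p2 → p0))=T] refutes=False
  v=0011: Γ:[] Δ:[((¬p1 → ¬p2) → (p2 → p0))=T] refutes=False
  v=0100: Γ:[] Δ:[((¬p1 → ¬p2) → (p2 → p0))=T] refutes=False
  v=0101: Γ:[] Δ:[((¬p1 → ¬p2) → (p2 → p0))=T] refutes=False
  v=0110: Γ:[] Δ:[((¬p1 → ¬p2) → (p2 → p0))=F] refutes=True  ← countermodel

Result: NO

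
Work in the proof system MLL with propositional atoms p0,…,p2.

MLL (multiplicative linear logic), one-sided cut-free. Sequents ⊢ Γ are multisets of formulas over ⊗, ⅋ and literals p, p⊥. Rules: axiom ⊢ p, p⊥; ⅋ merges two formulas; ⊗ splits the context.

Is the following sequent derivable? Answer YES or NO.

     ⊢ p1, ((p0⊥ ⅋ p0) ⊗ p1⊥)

Derivation trace:
[⊗]  ⊢ p1, ((p0⊥ ⅋ p0) ⊗ p1⊥)
  [⅋]  ⊢ (p0⊥ ⅋ p0)
    [Ax]  ⊢ p0, p0⊥
  [Ax]  ⊢ p1, p1⊥

Result: YES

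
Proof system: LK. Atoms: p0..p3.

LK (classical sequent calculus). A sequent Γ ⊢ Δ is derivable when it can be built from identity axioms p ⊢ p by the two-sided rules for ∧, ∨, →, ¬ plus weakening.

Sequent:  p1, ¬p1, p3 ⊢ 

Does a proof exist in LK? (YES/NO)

Proof tree:
[WL] p1, ¬p1, p3 ⊢ 
  [¬L] p1, ¬p1 ⊢ 
    [Ax] p1 ⊢ p1

Result: YES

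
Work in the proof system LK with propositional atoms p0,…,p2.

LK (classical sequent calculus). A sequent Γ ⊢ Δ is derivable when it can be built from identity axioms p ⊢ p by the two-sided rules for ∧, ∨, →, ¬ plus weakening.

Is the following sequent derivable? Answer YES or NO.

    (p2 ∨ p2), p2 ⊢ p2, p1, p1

Proof tree:
[WR] (p2 ∨ p2), p2 ⊢ p2, p1, p1
  [WL] (p2 ∨ p2), p2 ⊢ p2, p1
    [WR] (p2 ∨ p2) ⊢ p2, p1
      [∨L] (p2 ∨ p2) ⊢ p2
        [Ax] p2 ⊢ p2
        [Ax] p2 ⊢ p2

Result: YES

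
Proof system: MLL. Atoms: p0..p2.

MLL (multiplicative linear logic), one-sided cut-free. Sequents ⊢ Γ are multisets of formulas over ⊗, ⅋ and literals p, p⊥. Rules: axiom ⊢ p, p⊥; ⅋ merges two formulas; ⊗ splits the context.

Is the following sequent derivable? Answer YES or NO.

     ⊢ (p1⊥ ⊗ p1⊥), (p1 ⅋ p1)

Proof tree:
[⅋]  ⊢ (p1⊥ ⊗ p1⊥), (p1 ⅋ p1)
  [⊗]  ⊢ p1, p1, (p1⊥ ⊗ p1⊥)
    [Ax]  ⊢ p1, p1⊥
    [Ax]  ⊢ p1, p1⊥

Result: YES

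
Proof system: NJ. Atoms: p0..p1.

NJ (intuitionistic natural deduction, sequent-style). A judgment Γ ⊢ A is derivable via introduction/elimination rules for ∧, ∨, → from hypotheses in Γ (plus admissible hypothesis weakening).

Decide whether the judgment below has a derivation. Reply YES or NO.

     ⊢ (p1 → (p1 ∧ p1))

Derivation trace:
[→I]  ⊢ (p1 → (p1 ∧ p1))
  [∧I] p1 ⊢ (p1 ∧ p1)
    [Ax] p1 ⊢ p1
    [Ax] p1 ⊢ p1

Result: YES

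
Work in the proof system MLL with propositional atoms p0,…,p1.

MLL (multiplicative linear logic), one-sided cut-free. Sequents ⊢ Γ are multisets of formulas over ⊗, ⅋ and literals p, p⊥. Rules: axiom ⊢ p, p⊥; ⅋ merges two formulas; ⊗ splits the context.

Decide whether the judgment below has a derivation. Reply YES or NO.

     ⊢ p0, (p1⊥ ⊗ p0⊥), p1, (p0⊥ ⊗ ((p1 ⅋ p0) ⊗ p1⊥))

Derivation (root first):
[⊗]  ⊢ p0, (p1⊥ ⊗ p0⊥), p1, (p0⊥ ⊗ ((p1 ⅋ p0) ⊗ p1⊥))
  [Ax]  ⊢ p0, p0⊥
  [⊗]  ⊢ (p1⊥ ⊗ p0⊥), p1, ((p1 ⅋ p0) ⊗ p1⊥)
    [⅋]  ⊢ (p1⊥ ⊗ p0⊥), (p1 ⅋ p0)
      [⊗]  ⊢ p1, p0, (p1⊥ ⊗ p0⊥)
        [Ax]  ⊢ p1, p1⊥
        [Ax]  ⊢ p0, p0⊥
    [Ax]  ⊢ p1, p1⊥

Result: YES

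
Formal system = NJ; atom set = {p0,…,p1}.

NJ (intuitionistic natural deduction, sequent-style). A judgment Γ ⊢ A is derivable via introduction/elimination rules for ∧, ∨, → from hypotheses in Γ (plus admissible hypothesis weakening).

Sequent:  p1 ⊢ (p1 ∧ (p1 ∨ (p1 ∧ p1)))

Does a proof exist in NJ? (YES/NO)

Proof tree:
[∧I] p1 ⊢ (p1 ∧ (p1 ∨ (p1 ∧ p1)))
  [Ax] p1 ⊢ p1
  [∨I₂] p1 ⊢ (p1 ∨ (p1 ∧ p1))
    [∧I] p1 ⊢ (p1 ∧ p1)
      [Ax] p1 ⊢ p1
      [Ax] p1 ⊢ p1

Result: YES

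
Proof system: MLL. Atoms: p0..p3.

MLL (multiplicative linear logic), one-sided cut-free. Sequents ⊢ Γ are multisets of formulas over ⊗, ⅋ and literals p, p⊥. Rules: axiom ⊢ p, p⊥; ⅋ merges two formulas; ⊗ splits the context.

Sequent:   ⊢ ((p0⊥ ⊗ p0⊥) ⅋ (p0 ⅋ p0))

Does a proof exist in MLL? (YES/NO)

Derivation trace:
[⅋]  ⊢ ((p0⊥ ⊗ p0⊥) ⅋ (p0 ⅋ p0))
  [⅋]  ⊢ (p0⊥ ⊗ p0⊥), (p0 ⅋ p0)
    [⊗]  ⊢ p0, p0, (p0⊥ ⊗ p0⊥)
      [Ax]  ⊢ p0, p0⊥
      [Ax]  ⊢ p0, p0⊥

Result: YES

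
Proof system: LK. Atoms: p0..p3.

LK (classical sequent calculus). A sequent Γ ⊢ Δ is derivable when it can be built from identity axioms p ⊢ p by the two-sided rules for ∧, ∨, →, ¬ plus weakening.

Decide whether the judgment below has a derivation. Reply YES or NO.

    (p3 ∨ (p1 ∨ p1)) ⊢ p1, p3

Derivation trace:
[∨L] (p3 ∨ (p1 ∨ p1)) ⊢ p1, p3
  [Ax] p3 ⊢ p3
  [∨L] (p1 ∨ p1) ⊢ p1
    [Ax] p1 ⊢ p1
    [Ax] p1 ⊢ p1

Result: YES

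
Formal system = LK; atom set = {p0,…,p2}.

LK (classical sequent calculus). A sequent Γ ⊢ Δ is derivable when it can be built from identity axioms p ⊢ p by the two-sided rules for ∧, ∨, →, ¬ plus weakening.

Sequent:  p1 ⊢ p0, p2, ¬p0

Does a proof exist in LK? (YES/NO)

Derivation trace:
[¬R] p1 ⊢ p0, p2, ¬p0
  [WR] p0, p1 ⊢ p0, p2
    [WL] p0, p1 ⊢ p0
      [Ax] p0 ⊢ p0

Result: YES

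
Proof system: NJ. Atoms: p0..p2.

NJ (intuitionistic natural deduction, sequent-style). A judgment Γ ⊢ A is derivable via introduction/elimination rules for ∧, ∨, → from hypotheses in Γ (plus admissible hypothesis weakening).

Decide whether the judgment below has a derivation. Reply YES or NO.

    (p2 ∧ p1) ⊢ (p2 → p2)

Derivation (root first):
[→I] (p2 ∧ p1) ⊢ (p2 → p2)
  [Wk] p2, (p2 ∧ p1) ⊢ p2
    [Ax] p2 ⊢ p2

Result: YES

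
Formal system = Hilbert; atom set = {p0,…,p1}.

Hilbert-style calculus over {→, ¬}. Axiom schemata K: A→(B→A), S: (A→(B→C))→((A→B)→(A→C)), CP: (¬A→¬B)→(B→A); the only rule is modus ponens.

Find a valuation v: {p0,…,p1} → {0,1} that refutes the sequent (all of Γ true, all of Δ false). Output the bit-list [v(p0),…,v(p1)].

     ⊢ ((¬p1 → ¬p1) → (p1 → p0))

Enumerate valuations to refute Γ ⊢ Δ:
  v=00: Γ:[] Δ:[((¬p1 → ¬p1) → (p1 → p0))=T] refutes=False
  v=01: Γ:[] Δ:[((¬p1 → ¬p1) → (p1 → p0))=F] refutes=True  ← countermodel

Result: [0, 1]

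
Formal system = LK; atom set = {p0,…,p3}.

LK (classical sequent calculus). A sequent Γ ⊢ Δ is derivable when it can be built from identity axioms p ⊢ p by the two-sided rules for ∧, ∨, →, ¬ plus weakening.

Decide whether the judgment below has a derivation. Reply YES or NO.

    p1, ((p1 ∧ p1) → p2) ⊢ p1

Proof tree:
[→L] p1, ((p1 ∧ p1) → p2) ⊢ p1
  [∧R] p1 ⊢ (p1 ∧ p1)
    [Ax] p1 ⊢ p1
    [Ax] p1 ⊢ p1
  [WL] p1, p2 ⊢ p1
    [Ax] p1 ⊢ p1

Result: YES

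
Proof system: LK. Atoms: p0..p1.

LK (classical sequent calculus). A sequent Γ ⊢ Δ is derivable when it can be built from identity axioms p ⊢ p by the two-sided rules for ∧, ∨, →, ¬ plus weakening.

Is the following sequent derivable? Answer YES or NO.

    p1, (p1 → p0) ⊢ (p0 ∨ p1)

Proof tree:
[∨R] p1, (p1 → p0) ⊢ (p0 ∨ p1)
  [→L] p1, (p1 → p0) ⊢ p1, p0
    [Ax] p1 ⊢ p1
    [WR] p0 ⊢ p0, p1
      [Ax] p0 ⊢ p0

Result: YES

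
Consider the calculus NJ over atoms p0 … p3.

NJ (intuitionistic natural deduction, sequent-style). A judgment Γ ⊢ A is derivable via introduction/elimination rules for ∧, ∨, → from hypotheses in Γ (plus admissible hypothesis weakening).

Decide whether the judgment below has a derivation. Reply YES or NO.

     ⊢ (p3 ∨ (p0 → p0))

Derivation trace:
[∨I₂]  ⊢ (p3 ∨ (p0 → p0))
  [→I]  ⊢ (p0 → p0)
    [Ax] p0 ⊢ p0

Result: YES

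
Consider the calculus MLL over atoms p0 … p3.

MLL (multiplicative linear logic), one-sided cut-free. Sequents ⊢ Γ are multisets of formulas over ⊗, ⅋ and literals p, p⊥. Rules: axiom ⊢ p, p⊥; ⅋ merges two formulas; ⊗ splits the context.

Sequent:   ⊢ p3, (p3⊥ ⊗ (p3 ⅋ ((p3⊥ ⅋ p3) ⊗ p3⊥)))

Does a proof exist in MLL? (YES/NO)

Proof tree:
[⊗]  ⊢ p3, (p3⊥ ⊗ (p3 ⅋ ((p3⊥ ⅋ p3) ⊗ p3⊥)))
  [Ax]  ⊢ p3, p3⊥
  [⅋]  ⊢ (p3 ⅋ ((p3⊥ ⅋ p3) ⊗ p3⊥))
    [⊗]  ⊢ p3, ((p3⊥ ⅋ p3) ⊗ p3⊥)
      [⅋]  ⊢ (p3⊥ ⅋ p3)
        [Ax]  ⊢ p3, p3⊥
      [Ax]  ⊢ p3, p3⊥

Result: YES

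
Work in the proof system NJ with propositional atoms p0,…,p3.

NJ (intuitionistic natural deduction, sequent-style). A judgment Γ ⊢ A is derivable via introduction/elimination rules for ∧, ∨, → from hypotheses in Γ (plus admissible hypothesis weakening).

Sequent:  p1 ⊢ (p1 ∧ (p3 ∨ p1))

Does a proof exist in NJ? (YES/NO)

Derivation (root first):
[∧I] p1 ⊢ (p1 ∧ (p3 ∨ p1))
  [Ax] p1 ⊢ p1
  [∨I₂] p1 ⊢ (p3 ∨ p1)
    [Ax] p1 ⊢ p1

Result: YES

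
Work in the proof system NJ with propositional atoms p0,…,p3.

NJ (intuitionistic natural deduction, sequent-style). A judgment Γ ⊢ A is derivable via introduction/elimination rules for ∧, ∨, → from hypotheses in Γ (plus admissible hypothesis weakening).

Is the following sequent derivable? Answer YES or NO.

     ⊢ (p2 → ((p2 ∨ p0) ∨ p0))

Derivation trace:
[→I]  ⊢ (p2 → ((p2 ∨ p0) ∨ p0))
  [∨I₁] p2 ⊢ ((p2 ∨ p0) ∨ p0)
    [∨I₁] p2 ⊢ (p2 ∨ p0)
      [Ax] p2 ⊢ p2

Result: YES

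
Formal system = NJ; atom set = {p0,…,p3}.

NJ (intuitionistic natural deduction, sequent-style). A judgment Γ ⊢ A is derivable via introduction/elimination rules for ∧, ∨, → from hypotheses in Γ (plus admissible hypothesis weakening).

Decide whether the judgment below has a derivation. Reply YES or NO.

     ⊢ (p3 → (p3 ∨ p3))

Proof tree:
[→I]  ⊢ (p3 → (p3 ∨ p3))
  [∨I₁] p3 ⊢ (p3 ∨ p3)
    [Ax] p3 ⊢ p3

Result: YES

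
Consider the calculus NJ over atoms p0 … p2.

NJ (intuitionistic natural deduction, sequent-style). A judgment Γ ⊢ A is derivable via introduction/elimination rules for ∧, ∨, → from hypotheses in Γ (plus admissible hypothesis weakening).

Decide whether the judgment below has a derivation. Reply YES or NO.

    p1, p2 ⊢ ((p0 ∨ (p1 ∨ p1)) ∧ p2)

Derivation trace:
[∧I] p1, p2 ⊢ ((p0 ∨ (p1 ∨ p1)) ∧ p2)
  [∨I₂] p1, p1 ⊢ (p0 ∨ (p1 ∨ p1))
    [Wk] p1, p1 ⊢ (p1 ∨ p1)
      [∨I₂] p1 ⊢ (p1 ∨ p1)
        [Ax] p1 ⊢ p1
  [Ax] p2 ⊢ p2

Result: YES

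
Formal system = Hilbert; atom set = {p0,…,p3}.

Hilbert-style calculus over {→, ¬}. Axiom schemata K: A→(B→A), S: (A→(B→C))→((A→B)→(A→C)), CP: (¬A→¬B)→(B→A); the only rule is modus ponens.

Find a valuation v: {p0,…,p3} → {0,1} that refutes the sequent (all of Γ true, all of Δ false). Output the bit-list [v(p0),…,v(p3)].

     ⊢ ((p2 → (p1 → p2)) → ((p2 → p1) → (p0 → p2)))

Search for a countermodel by truth-table:
  v=0000: Γ:[] Δ:[((p2 → (p1 → p2)) → ((p2 → p1) → (p0 → p2)))=T] refutes=False
  v=0001: Γ:[] Δ:[((p2 → (p1 → p2)) → ((p2 → p1) → (p0 → p2)))=T] refutes=False
  v=0010: Γ:[] Δ:[((p2 → (p1 → p2)) → ((p2 → p1) → (p0 → p2)))=T] refutes=False
  v=0011: Γ:[] Δ:[((p2 → (p1 → p2)) → ((p2 → p1) → (p0 → p2)))=T] refutes=False
  v=0100: Γ:[] Δ:[((p2 → (p1 → p2)) → ((p2 → p1) → (p0 → p2)))=T] refutes=False
  v=0101: Γ:[] Δ:[((p2 → (p1 → p2)) → ((p2 → p1) → (p0 → p2)))=T] refutes=False
  v=0110: Γ:[] Δ:[((p2 → (p1 → p2)) → ((p2 → p1) → (p0 → p2)))=T] refutes=False
  v=0111: Γ:[] Δ:[((p2 → (p1 → p2)) → ((p2 → p1) → (p0 → p2)))=T] refutes=False
  v=1000: Γ:[] Δ:[((p2 → (p1 → p2)) → ((p2 → p1) → (p0 → p2)))=F] refutes=True  ← countermodel

Result: [1, 0, 0, 0]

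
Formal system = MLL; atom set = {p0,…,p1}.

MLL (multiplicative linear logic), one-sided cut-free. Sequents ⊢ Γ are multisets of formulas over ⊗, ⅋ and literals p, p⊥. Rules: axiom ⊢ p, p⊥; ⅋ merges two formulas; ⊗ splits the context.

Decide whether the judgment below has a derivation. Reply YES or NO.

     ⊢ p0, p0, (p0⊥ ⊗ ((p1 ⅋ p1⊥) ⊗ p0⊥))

Derivation trace:
[⊗]  ⊢ p0, p0, (p0⊥ ⊗ ((p1 ⅋ p1⊥) ⊗ p0⊥))
  [Ax]  ⊢ p0, p0⊥
  [⊗]  ⊢ p0, ((p1 ⅋ p1⊥) ⊗ p0⊥)
    [⅋]  ⊢ (p1 ⅋ p1⊥)
      [Ax]  ⊢ p1, p1⊥
    [Ax]  ⊢ p0, p0⊥

Result: YES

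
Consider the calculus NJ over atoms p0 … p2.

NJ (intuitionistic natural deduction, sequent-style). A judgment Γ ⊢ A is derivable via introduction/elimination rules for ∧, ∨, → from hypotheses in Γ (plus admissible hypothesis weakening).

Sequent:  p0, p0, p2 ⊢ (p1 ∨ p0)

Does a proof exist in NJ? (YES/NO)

Proof tree:
[Wk] p0, p0, p2 ⊢ (p1 ∨ p0)
  [∨I₂] p0, p0 ⊢ (p1 ∨ p0)
    [Wk] p0, p0 ⊢ p0
      [Ax] p0 ⊢ p0

Result: YES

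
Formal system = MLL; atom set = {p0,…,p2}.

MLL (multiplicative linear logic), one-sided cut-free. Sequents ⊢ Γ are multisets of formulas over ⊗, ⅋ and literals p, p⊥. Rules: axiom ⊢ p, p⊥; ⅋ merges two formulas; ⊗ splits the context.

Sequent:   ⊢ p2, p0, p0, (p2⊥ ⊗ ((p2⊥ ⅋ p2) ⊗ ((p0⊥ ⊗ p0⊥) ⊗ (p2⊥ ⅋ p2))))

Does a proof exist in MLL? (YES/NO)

Proof tree:
[⊗]  ⊢ p2, p0, p0, (p2⊥ ⊗ ((p2⊥ ⅋ p2) ⊗ ((p0⊥ ⊗ p0⊥) ⊗ (p2⊥ ⅋ p2))))
  [Ax]  ⊢ p2, p2⊥
  [⊗]  ⊢ p0, p0, ((p2⊥ ⅋ p2) ⊗ ((p0⊥ ⊗ p0⊥) ⊗ (p2⊥ ⅋ p2)))
    [⅋]  ⊢ (p2⊥ ⅋ p2)
      [Ax]  ⊢ p2, p2⊥
    [⊗]  ⊢ p0, p0, ((p0⊥ ⊗ p0⊥) ⊗ (p2⊥ ⅋ p2))
      [⊗]  ⊢ p0, p0, (p0⊥ ⊗ p0⊥)
        [Ax]  ⊢ p0, p0⊥
        [Ax]  ⊢ p0, p0⊥
      [⅋]  ⊢ (p2⊥ ⅋ p2)
        [Ax]  ⊢ p2, p2⊥

Result: YES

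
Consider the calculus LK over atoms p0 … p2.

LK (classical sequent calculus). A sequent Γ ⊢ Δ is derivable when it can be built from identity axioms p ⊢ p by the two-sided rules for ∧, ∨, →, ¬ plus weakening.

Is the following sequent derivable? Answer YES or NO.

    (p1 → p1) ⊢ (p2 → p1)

Enumerate valuations to refute Γ ⊢ Δ:
  v=000: Γ:[(p1 → p1)=T] Δ:[(p2 → p1)=T] refutes=False
  v=001: Γ:[(p1 → p1)=T] Δ:[(p2 → p1)=F] refutes=True  ← countermodel

Result: NO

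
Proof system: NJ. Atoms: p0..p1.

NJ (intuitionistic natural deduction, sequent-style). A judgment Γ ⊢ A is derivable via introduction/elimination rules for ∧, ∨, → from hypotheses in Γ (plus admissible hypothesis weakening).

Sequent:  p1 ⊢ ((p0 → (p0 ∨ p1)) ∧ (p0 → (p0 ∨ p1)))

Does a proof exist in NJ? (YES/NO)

Derivation trace:
[∧I] p1 ⊢ ((p0 → (p0 ∨ p1)) ∧ (p0 → (p0 ∨ p1)))
  [→I]  ⊢ (p0 → (p0 ∨ p1))
    [∨I₁] p0 ⊢ (p0 ∨ p1)
      [Ax] p0 ⊢ p0
  [Wk] p1 ⊢ (p0 → (p0 ∨ p1))
    [→I]  ⊢ (p0 → (p0 ∨ p1))
      [∨I₁] p0 ⊢ (p0 ∨ p1)
        [Ax] p0 ⊢ p0

Result: YES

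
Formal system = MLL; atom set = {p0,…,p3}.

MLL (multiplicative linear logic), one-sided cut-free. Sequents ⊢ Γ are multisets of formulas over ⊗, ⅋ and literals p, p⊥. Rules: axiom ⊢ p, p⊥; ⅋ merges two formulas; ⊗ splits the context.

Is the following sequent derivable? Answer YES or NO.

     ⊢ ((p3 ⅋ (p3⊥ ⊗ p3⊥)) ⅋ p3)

Proof tree:
[⅋]  ⊢ ((p3 ⅋ (p3⊥ ⊗ p3⊥)) ⅋ p3)
  [⅋]  ⊢ p3, (p3 ⅋ (p3⊥ ⊗ p3⊥))
    [⊗]  ⊢ p3, p3, (p3⊥ ⊗ p3⊥)
      [Ax]  ⊢ p3, p3⊥
      [Ax]  ⊢ p3, p3⊥

Result: YES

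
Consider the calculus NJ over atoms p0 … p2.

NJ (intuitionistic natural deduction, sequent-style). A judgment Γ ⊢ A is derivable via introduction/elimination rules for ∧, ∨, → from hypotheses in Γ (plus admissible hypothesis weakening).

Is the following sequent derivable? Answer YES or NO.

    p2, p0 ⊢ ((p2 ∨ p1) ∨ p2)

Proof tree:
[Wk] p2, p0 ⊢ ((p2 ∨ p1) ∨ p2)
  [∨I₁] p2 ⊢ ((p2 ∨ p1) ∨ p2)
    [∨I₁] p2 ⊢ (p2 ∨ p1)
      [Ax] p2 ⊢ p2

Result: YES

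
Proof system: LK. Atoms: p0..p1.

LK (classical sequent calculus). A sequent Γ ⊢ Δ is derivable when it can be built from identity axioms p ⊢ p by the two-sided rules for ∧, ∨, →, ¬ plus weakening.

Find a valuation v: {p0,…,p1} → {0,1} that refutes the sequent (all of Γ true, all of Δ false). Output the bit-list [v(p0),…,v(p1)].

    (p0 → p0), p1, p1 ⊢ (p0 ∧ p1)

Enumerate valuations to refute Γ ⊢ Δ:
  v=00: Γ:[(p0 → p0)=T, p1=F, p1=F] Δ:[(p0 ∧ p1)=F] refutes=False
  v=01: Γ:[(p0 → p0)=T, p1=T, p1=T] Δ:[(p0 ∧ p1)=F] refutes=True  ← countermodel

Result: [0, 1]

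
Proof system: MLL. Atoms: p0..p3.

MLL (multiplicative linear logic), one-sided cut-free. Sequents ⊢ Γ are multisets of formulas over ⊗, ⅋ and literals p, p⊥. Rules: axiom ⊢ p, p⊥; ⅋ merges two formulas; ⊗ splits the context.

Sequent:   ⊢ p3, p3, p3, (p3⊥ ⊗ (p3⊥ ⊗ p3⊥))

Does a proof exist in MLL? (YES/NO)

Derivation trace:
[⊗]  ⊢ p3, p3, p3, (p3⊥ ⊗ (p3⊥ ⊗ p3⊥))
  [Ax]  ⊢ p3, p3⊥
  [⊗]  ⊢ p3, p3, (p3⊥ ⊗ p3⊥)
    [Ax]  ⊢ p3, p3⊥
    [Ax]  ⊢ p3, p3⊥

Result: YES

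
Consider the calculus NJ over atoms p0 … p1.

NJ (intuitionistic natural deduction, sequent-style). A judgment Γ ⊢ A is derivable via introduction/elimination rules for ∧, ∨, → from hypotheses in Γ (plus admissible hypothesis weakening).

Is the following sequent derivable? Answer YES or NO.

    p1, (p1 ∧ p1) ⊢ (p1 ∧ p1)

Derivation trace:
[∧I] p1, (p1 ∧ p1) ⊢ (p1 ∧ p1)
  [Ax] p1 ⊢ p1
  [Wk] p1, (p1 ∧ p1) ⊢ p1
    [Ax] p1 ⊢ p1

Result: YES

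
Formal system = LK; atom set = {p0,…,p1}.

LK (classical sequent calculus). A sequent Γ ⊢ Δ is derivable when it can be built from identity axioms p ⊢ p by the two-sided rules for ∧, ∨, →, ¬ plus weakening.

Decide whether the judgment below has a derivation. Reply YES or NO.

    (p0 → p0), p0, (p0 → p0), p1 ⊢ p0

Derivation (root first):
[WL] (p0 → p0), p0, (p0 → p0), p1 ⊢ p0
  [→L] (p0 → p0), p0, (p0 → p0) ⊢ p0
    [→L] p0, (p0 → p0) ⊢ p0
      [Ax] p0 ⊢ p0
      [Ax] p0 ⊢ p0
    [Ax] p0 ⊢ p0

Result: YES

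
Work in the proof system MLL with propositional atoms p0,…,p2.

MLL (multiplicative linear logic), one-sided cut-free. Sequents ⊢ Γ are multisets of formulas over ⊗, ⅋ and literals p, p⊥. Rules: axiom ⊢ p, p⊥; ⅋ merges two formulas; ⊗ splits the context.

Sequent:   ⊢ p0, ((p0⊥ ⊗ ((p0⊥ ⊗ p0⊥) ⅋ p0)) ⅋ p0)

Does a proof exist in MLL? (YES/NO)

Derivation (root first):
[⅋]  ⊢ p0, ((p0⊥ ⊗ ((p0⊥ ⊗ p0⊥) ⅋ p0)) ⅋ p0)
  [⊗]  ⊢ p0, p0, (p0⊥ ⊗ ((p0⊥ ⊗ p0⊥) ⅋ p0))
    [Ax]  ⊢ p0, p0⊥
    [⅋]  ⊢ p0, ((p0⊥ ⊗ p0⊥) ⅋ p0)
      [⊗]  ⊢ p0, p0, (p0⊥ ⊗ p0⊥)
        [Ax]  ⊢ p0, p0⊥
        [Ax]  ⊢ p0, p0⊥

Result: YES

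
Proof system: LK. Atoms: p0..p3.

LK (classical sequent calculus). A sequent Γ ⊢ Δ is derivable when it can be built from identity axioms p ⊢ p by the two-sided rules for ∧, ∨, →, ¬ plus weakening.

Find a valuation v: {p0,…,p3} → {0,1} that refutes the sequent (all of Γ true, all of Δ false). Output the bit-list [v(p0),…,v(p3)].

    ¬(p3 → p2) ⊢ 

Enumerate valuations to refute Γ ⊢ Δ:
  v=0000: Γ:[¬(p3 → p2)=F] Δ:[] refutes=False
  v=0001: Γ:[¬(p3 → p2)=T] Δ:[] refutes=True  ← countermodel

Result: [0, 0, 0, 1]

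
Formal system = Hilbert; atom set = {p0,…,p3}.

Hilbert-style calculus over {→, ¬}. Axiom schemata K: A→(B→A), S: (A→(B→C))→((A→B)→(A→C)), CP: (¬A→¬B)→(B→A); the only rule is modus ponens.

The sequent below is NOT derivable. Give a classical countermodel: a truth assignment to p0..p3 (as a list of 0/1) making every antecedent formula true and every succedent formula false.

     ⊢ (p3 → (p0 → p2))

Search for a countermodel by truth-table:
  v=0000: Γ:[] Δ:[(p3 → (p0 → p2))=T] refutes=False
  v=0001: Γ:[] Δ:[(p3 → (p0 → p2))=T] refutes=False
  v=0010: Γ:[] Δ:[(p3 → (p0 → p2))=T] refutes=False
  v=0011: Γ:[] Δ:[(p3 → (p0 → p2))=T] refutes=False
  v=0100: Γ:[] Δ:[(p3 → (p0 → p2))=T] refutes=False
  v=0101: Γ:[] Δ:[(p3 → (p0 → p2))=T] refutes=False
  v=0110: Γ:[] Δ:[(p3 → (p0 → p2))=T] refutes=False
  v=0111: Γ:[] Δ:[(p3 → (p0 → p2))=T] refutes=False
  v=1000: Γ:[] Δ:[(p3 → (p0 → p2))=T] refutes=False
  v=1001: Γ:[] Δ:[(p3 → (p0 → p2))=F] refutes=True  ← countermodel

Result: [1, 0, 0, 1]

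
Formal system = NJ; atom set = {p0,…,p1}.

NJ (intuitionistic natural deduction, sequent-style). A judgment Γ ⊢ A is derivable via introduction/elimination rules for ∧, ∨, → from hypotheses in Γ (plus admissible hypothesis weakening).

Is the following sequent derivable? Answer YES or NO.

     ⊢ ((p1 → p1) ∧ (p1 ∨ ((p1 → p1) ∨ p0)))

Derivation (root first):
[∧I]  ⊢ ((p1 → p1) ∧ (p1 ∨ ((p1 → p1) ∨ p0)))
  [→I]  ⊢ (p1 → p1)
    [Ax] p1 ⊢ p1
  [∨I₂]  ⊢ (p1 ∨ ((p1 → p1) ∨ p0))
    [∨I₁]  ⊢ ((p1 → p1) ∨ p0)
      [→I]  ⊢ (p1 → p1)
        [Ax] p1 ⊢ p1

Result: YES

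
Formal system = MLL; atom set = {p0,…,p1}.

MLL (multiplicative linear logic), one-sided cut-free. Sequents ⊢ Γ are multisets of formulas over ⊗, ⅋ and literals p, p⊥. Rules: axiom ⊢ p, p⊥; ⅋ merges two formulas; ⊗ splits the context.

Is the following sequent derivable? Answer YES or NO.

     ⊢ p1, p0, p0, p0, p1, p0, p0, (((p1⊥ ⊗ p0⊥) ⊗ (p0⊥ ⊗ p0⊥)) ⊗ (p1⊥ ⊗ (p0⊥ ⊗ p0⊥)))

Derivation trace:
[⊗]  ⊢ p1, p0, p0, p0, p1, p0, p0, (((p1⊥ ⊗ p0⊥) ⊗ (p0⊥ ⊗ p0⊥)) ⊗ (p1⊥ ⊗ (p0⊥ ⊗ p0⊥)))
  [⊗]  ⊢ p1, p0, p0, p0, ((p1⊥ ⊗ p0⊥) ⊗ (p0⊥ ⊗ p0⊥))
    [⊗]  ⊢ p1, p0, (p1⊥ ⊗ p0⊥)
      [Ax]  ⊢ p1, p1⊥
      [Ax]  ⊢ p0, p0⊥
    [⊗]  ⊢ p0, p0, (p0⊥ ⊗ p0⊥)
      [Ax]  ⊢ p0, p0⊥
      [Ax]  ⊢ p0, p0⊥
  [⊗]  ⊢ p1, p0, p0, (p1⊥ ⊗ (p0⊥ ⊗ p0⊥))
    [Ax]  ⊢ p1, p1⊥
    [⊗]  ⊢ p0, p0, (p0⊥ ⊗ p0⊥)
      [Ax]  ⊢ p0, p0⊥
      [Ax]  ⊢ p0, p0⊥

Result: YES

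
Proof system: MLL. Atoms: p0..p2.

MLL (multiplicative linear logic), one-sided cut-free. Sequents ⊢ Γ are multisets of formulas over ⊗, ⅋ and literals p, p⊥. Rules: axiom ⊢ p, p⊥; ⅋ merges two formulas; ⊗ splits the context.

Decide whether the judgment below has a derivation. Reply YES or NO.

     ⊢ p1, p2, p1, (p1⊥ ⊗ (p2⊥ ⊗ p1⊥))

Derivation trace:
[⊗]  ⊢ p1, p2, p1, (p1⊥ ⊗ (p2⊥ ⊗ p1⊥))
  [Ax]  ⊢ p1, p1⊥
  [⊗]  ⊢ p2, p1, (p2⊥ ⊗ p1⊥)
    [Ax]  ⊢ p2, p2⊥
    [Ax]  ⊢ p1, p1⊥

Result: YES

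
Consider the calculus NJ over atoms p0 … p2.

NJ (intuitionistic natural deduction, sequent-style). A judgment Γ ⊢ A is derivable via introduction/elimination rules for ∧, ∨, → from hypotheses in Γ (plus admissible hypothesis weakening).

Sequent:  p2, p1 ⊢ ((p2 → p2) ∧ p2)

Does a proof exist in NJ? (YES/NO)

Derivation (root first):
[Wk] p2, p1 ⊢ ((p2 → p2) ∧ p2)
  [∧I] p2 ⊢ ((p2 → p2) ∧ p2)
    [→I]  ⊢ (p2 → p2)
      [Ax] p2 ⊢ p2
    [Ax] p2 ⊢ p2

Result: YES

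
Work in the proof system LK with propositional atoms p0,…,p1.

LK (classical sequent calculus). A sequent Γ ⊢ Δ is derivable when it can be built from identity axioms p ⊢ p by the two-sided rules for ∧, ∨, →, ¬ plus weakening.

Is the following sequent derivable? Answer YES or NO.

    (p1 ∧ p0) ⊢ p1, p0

Derivation trace:
[∧L] (p1 ∧ p0) ⊢ p1, p0
  [WR] p1, p0 ⊢ p1, p0
    [WL] p1, p0 ⊢ p1
      [Ax] p1 ⊢ p1

Result: YES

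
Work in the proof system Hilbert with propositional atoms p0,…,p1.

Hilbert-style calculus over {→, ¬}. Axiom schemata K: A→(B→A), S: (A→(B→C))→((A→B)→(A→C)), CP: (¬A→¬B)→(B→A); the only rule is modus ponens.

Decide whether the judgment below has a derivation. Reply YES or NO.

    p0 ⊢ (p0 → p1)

Truth-table refutation:
  v=00: Γ:[p0=F] Δ:[(p0 → p1)=T] refutes=False
  v=01: Γ:[p0=F] Δ:[(p0 → p1)=T] refutes=False
  v=10: Γ:[p0=T] Δ:[(p0 → p1)=F] refutes=True  ← countermodel

Result: NO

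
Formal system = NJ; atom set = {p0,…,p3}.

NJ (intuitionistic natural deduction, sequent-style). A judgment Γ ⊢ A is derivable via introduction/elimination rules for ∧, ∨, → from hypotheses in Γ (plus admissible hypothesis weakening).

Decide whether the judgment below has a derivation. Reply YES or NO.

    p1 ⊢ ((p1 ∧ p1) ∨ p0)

Derivation trace:
[∨I₁] p1 ⊢ ((p1 ∧ p1) ∨ p0)
  [∧I] p1 ⊢ (p1 ∧ p1)
    [Ax] p1 ⊢ p1
    [Ax] p1 ⊢ p1

Result: YES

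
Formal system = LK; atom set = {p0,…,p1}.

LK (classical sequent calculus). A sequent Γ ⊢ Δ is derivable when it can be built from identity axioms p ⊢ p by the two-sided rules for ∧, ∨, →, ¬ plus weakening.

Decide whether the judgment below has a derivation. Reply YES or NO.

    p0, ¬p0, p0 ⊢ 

Derivation trace:
[WL] p0, ¬p0, p0 ⊢ 
  [¬L] p0, ¬p0 ⊢ 
    [Ax] p0 ⊢ p0

Result: YES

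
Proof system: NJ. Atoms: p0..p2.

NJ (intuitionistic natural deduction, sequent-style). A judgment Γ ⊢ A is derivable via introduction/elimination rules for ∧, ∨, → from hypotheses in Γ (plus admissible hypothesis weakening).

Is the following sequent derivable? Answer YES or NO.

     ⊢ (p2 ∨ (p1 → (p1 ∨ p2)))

Derivation (root first):
[∨I₂]  ⊢ (p2 ∨ (p1 → (p1 ∨ p2)))
  [→I]  ⊢ (p1 → (p1 ∨ p2))
    [∨I₁] p1 ⊢ (p1 ∨ p2)
      [Ax] p1 ⊢ p1

Result: YES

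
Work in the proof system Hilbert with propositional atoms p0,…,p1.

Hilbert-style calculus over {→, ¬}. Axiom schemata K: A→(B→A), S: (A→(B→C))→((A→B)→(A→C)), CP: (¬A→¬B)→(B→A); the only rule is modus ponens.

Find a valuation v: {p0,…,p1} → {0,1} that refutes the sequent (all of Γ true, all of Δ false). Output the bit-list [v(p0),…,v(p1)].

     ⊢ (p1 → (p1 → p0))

Enumerate valuations to refute Γ ⊢ Δ:
  v=00: Γ:[] Δ:[(p1 → (p1 → p0))=T] refutes=False
  v=01: Γ:[] Δ:[(p1 → (p1 → p0))=F] refutes=True  ← countermodel

Result: [0, 1]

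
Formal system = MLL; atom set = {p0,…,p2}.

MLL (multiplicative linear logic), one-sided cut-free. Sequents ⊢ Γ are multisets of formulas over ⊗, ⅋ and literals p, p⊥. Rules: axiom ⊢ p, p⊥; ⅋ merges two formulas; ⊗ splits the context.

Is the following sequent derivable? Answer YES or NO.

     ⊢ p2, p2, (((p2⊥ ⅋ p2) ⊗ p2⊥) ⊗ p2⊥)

Proof tree:
[⊗]  ⊢ p2, p2, (((p2⊥ ⅋ p2) ⊗ p2⊥) ⊗ p2⊥)
  [⊗]  ⊢ p2, ((p2⊥ ⅋ p2) ⊗ p2⊥)
    [⅋]  ⊢ (p2⊥ ⅋ p2)
      [Ax]  ⊢ p2, p2⊥
    [Ax]  ⊢ p2, p2⊥
  [Ax]  ⊢ p2, p2⊥

Result: YES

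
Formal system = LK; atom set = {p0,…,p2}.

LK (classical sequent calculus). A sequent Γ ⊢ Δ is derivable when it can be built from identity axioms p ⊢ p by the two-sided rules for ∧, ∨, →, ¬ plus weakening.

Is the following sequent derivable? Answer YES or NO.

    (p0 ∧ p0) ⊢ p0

Derivation trace:
[∧L] (p0 ∧ p0) ⊢ p0
  [WL] p0, p0 ⊢ p0
    [Ax] p0 ⊢ p0

Result: YES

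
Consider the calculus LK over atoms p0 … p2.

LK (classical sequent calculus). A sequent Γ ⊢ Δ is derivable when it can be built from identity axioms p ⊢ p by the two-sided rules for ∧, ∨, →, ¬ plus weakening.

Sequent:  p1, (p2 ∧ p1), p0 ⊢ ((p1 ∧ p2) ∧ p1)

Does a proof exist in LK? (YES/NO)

Proof tree:
[WL] p1, (p2 ∧ p1), p0 ⊢ ((p1 ∧ p2) ∧ p1)
  [∧R] p1, (p2 ∧ p1) ⊢ ((p1 ∧ p2) ∧ p1)
    [∧L] (p2 ∧ p1) ⊢ (p1 ∧ p2)
      [∧R] p1, p2 ⊢ (p1 ∧ p2)
        [Ax] p1 ⊢ p1
        [Ax] p2 ⊢ p2
    [Ax] p1 ⊢ p1

Result: YES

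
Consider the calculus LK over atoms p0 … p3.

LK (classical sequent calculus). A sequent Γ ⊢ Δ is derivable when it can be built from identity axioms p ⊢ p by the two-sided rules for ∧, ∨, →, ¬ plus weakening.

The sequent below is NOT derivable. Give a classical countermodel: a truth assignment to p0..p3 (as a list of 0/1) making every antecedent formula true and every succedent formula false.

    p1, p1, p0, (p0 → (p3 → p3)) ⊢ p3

Search for a countermodel by truth-table:
  v=0000: Γ:[p1=F, p1=F, p0=F, (p0 → (p3 → p3))=T] Δ:[p3=F] refutes=False
  v=0001: Γ:[p1=F, p1=F, p0=F, (p0 → (p3 → p3))=T] Δ:[p3=T] refutes=False
  v=0010: Γ:[p1=F, p1=F, p0=F, (p0 → (p3 → p3))=T] Δ:[p3=F] refutes=False
  v=0011: Γ:[p1=F, p1=F, p0=F, (p0 → (p3 → p3))=T] Δ:[p3=T] refutes=False
  v=0100: Γ:[p1=T, p1=T, p0=F, (p0 → (p3 → p3))=T] Δ:[p3=F] refutes=False
  v=0101: Γ:[p1=T, p1=T, p0=F, (p0 → (p3 → p3))=T] Δ:[p3=T] refutes=False
  v=0110: Γ:[p1=T, p1=T, p0=F, (p0 → (p3 → p3))=T] Δ:[p3=F] refutes=False
  v=0111: Γ:[p1=T, p1=T, p0=F, (p0 → (p3 → p3))=T] Δ:[p3=T] refutes=False
  v=1000: Γ:[p1=F, p1=F, p0=T, (p0 → (p3 → p3))=T] Δ:[p3=F] refutes=False
  v=1001: Γ:[p1=F, p1=F, p0=T, (p0 → (p3 → p3))=T] Δ:[p3=T] refutes=False
  v=1010: Γ:[p1=F, p1=F, p0=T, (p0 → (p3 → p3))=T] Δ:[p3=F] refutes=False
  v=1011: Γ:[p1=F, p1=F, p0=T, (p0 → (p3 → p3))=T] Δ:[p3=T] refutes=False
  v=1100: Γ:[p1=T, p1=T, p0=T, (p0 → (p3 → p3))=T] Δ:[p3=F] refutes=True  ← countermodel

Result: [1, 1, 0, 0]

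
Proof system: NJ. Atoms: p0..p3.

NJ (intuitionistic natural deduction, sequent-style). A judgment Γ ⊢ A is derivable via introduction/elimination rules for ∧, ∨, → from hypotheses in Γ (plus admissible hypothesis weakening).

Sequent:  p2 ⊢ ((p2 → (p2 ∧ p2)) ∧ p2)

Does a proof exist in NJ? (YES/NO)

Derivation (root first):
[∧I] p2 ⊢ ((p2 → (p2 ∧ p2)) ∧ p2)
  [→I]  ⊢ (p2 → (p2 ∧ p2))
    [∧I] p2 ⊢ (p2 ∧ p2)
      [Ax] p2 ⊢ p2
      [Ax] p2 ⊢ p2
  [Ax] p2 ⊢ p2

Result: YES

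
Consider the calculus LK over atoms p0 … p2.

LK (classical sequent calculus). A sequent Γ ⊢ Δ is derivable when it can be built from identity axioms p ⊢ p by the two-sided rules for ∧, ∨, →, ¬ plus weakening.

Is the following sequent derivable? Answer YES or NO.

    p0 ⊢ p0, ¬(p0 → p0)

Proof tree:
[¬R] p0 ⊢ p0, ¬(p0 → p0)
  [→L] p0, (p0 → p0) ⊢ p0
    [Ax] p0 ⊢ p0
    [Ax] p0 ⊢ p0

Result: YES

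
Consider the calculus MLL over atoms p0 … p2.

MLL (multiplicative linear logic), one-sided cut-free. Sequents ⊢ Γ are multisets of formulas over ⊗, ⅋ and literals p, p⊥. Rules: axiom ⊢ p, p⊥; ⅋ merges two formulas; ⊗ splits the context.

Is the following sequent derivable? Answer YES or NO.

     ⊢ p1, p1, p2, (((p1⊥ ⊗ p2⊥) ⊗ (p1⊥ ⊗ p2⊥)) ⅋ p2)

Proof tree:
[⅋]  ⊢ p1, p1, p2, (((p1⊥ ⊗ p2⊥) ⊗ (p1⊥ ⊗ p2⊥)) ⅋ p2)
  [⊗]  ⊢ p1, p2, p1, p2, ((p1⊥ ⊗ p2⊥) ⊗ (p1⊥ ⊗ p2⊥))
    [⊗]  ⊢ p1, p2, (p1⊥ ⊗ p2⊥)
      [Ax]  ⊢ p1, p1⊥
      [Ax]  ⊢ p2, p2⊥
    [⊗]  ⊢ p1, p2, (p1⊥ ⊗ p2⊥)
      [Ax]  ⊢ p1, p1⊥
      [Ax]  ⊢ p2, p2⊥

Result: YES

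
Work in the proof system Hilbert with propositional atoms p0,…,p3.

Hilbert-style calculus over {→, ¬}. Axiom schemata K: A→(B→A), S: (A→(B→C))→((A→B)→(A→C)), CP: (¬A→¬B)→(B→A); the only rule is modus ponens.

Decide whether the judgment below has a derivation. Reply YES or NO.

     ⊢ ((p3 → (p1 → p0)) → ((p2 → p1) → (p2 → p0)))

Enumerate valuations to refute Γ ⊢ Δ:
  v=0000: Γ:[] Δ:[((p3 → (p1 → p0)) → ((p2 → p1) → (p2 → p0)))=T] refutes=False
  v=0001: Γ:[] Δ:[((p3 → (p1 → p0)) → ((p2 → p1) → (p2 → p0)))=T] refutes=False
  v=0010: Γ:[] Δ:[((p3 → (p1 → p0)) → ((p2 → p1) → (p2 → p0)))=T] refutes=False
  v=0011: Γ:[] Δ:[((p3 → (p1 → p0)) → ((p2 → p1) → (p2 → p0)))=T] refutes=False
  v=0100: Γ:[] Δ:[((p3 → (p1 → p0)) → ((p2 → p1) → (p2 → p0)))=T] refutes=False
  v=0101: Γ:[] Δ:[((p3 → (p1 → p0)) → ((p2 → p1) → (p2 → p0)))=T] refutes=False
  v=0110: Γ:[] Δ:[((p3 → (p1 → p0)) → ((p2 → p1) → (p2 → p0)))=F] refutes=True  ← countermodel

Result: NO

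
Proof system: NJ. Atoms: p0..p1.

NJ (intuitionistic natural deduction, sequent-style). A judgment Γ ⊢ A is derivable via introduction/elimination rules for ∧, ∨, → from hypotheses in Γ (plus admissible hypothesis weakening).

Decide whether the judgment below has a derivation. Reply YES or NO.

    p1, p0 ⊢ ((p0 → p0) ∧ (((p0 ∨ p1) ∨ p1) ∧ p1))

Derivation (root first):
[∧I] p1, p0 ⊢ ((p0 → p0) ∧ (((p0 ∨ p1) ∨ p1) ∧ p1))
  [→I]  ⊢ (p0 → p0)
    [Ax] p0 ⊢ p0
  [∧I] p1, p0 ⊢ (((p0 ∨ p1) ∨ p1) ∧ p1)
    [∨I₁] p0 ⊢ ((p0 ∨ p1) ∨ p1)
      [∨I₁] p0 ⊢ (p0 ∨ p1)
        [Ax] p0 ⊢ p0
    [Ax] p1 ⊢ p1

Result: YES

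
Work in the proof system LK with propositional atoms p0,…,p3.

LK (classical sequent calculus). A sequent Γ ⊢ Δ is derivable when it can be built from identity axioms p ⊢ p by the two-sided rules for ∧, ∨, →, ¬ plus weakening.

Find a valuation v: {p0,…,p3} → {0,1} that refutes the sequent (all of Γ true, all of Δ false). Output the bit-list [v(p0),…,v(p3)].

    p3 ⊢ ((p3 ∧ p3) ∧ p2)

Truth-table refutation:
  v=0000: Γ:[p3=F] Δ:[((p3 ∧ p3) ∧ p2)=F] refutes=False
  v=0001: Γ:[p3=T] Δ:[((p3 ∧ p3) ∧ p2)=F] refutes=True  ← countermodel

Result: [0, 0, 0, 1]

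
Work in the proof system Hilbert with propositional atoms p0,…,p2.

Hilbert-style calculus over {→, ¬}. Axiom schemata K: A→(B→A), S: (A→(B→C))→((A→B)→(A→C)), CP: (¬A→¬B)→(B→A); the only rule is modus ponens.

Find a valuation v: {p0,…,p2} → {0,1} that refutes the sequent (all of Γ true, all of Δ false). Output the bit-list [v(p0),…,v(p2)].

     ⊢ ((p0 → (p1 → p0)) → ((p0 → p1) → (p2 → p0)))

Search for a countermodel by truth-table:
  v=000: Γ:[] Δ:[((p0 → (p1 → p0)) → ((p0 → p1) → (p2 → p0)))=T] refutes=False
  v=001: Γ:[] Δ:[((p0 → (p1 → p0)) → ((p0 → p1) → (p2 → p0)))=F] refutes=True  ← countermodel

Result: [0, 0, 1]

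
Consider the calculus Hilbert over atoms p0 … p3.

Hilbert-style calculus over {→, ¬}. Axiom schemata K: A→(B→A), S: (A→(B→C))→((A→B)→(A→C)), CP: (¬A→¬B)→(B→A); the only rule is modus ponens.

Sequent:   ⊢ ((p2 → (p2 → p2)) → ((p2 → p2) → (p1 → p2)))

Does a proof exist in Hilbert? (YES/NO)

Search for a countermodel by truth-table:
  v=0000: Γ:[] Δ:[((p2 → (p2 → p2)) → ((p2 → p2) → (p1 → p2)))=T] refutes=False
  v=0001: Γ:[] Δ:[((p2 → (p2 → p2)) → ((p2 → p2) → (p1 → p2)))=T] refutes=False
  v=0010: Γ:[] Δ:[((p2 → (p2 → p2)) → ((p2 → p2) → (p1 → p2)))=T] refutes=False
  v=0011: Γ:[] Δ:[((p2 → (p2 → p2)) → ((p2 → p2) → (p1 → p2)))=T] refutes=False
  v=0100: Γ:[] Δ:[((p2 → (p2 → p2)) → ((p2 → p2) → (p1 → p2)))=F] refutes=True  ← countermodel

Result: NO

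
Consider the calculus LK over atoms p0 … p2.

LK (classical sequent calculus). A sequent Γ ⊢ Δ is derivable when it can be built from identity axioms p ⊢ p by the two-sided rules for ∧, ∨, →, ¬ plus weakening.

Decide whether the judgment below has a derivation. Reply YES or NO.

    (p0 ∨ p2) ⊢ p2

Truth-table refutation:
  v=000: Γ:[(p0 ∨ p2)=F] Δ:[p2=F] refutes=False
  v=001: Γ:[(p0 ∨ p2)=T] Δ:[p2=T] refutes=False
  v=010: Γ:[(p0 ∨ p2)=F] Δ:[p2=F] refutes=False
  v=011: Γ:[(p0 ∨ p2)=T] Δ:[p2=T] refutes=False
  v=100: Γ:[(p0 ∨ p2)=T] Δ:[p2=F] refutes=True  ← countermodel

Result: NO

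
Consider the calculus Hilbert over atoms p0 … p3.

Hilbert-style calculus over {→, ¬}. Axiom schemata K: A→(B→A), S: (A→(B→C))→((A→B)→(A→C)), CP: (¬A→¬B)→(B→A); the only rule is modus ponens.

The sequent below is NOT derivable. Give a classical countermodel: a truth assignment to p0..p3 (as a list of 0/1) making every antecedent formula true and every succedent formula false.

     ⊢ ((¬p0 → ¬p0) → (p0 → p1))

Search for a countermodel by truth-table:
  v=0000: Γ:[] Δ:[((¬p0 → ¬p0) → (p0 → p1))=T] refutes=False
  v=0001: Γ:[] Δ:[((¬p0 → ¬p0) → (p0 → p1))=T] refutes=False
  v=0010: Γ:[] Δ:[((¬p0 → ¬p0) → (p0 → p1))=T] refutes=False
  v=0011: Γ:[] Δ:[((¬p0 → ¬p0) → (p0 → p1))=T] refutes=False
  v=0100: Γ:[] Δ:[((¬p0 → ¬p0) → (p0 → p1))=T] refutes=False
  v=0101: Γ:[] Δ:[((¬p0 → ¬p0) → (p0 → p1))=T] refutes=False
  v=0110: Γ:[] Δ:[((¬p0 → ¬p0) → (p0 → p1))=T] refutes=False
  v=0111: Γ:[] Δ:[((¬p0 → ¬p0) → (p0 → p1))=T] refutes=False
  v=1000: Γ:[] Δ:[((¬p0 → ¬p0) → (p0 → p1))=F] refutes=True  ← countermodel

Result: [1, 0, 0, 0]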